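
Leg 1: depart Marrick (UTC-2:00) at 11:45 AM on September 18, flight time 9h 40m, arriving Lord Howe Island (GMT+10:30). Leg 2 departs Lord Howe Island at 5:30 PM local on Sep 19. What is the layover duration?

Convert departure to UTC: 11:45 AM + 2:00 = 1:45 PM UTC on Sep 18.
Add 9 hours 40 minutes flight time → 11:25 PM UTC.
Lord Howe Island is UTC+10:30, so local arrival = 11:25 PM + 10:30 = 9:55 AM on Sep 19.
Layover = 5:30 PM − 9:55 AM = 7 hours 35 minutes.

7 hours 35 minutes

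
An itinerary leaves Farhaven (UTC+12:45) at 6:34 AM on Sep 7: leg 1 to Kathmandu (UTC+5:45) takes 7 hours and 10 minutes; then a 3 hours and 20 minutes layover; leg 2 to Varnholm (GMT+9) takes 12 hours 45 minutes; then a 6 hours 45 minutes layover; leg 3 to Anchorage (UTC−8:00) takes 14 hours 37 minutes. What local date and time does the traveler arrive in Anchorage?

Convert departure to UTC: 6:34 AM − 12:45 = 5:49 PM UTC on Sep 6.
Add 7 hours and 10 minutes leg 1 → 12:59 AM UTC (Sep 7).
Add 3 hours and 20 minutes layover in Kathmandu → 4:19 AM UTC.
Add 12 hours 45 minutes leg 2 → 5:04 PM UTC.
Add 6 hours and 45 minutes layover in Varnholm → 11:49 PM UTC.
Add 14 hours and 37 minutes leg 3 → 2:26 PM UTC (Sep 8).
Anchorage is UTC−8:00, so local arrival = 2:26 PM − 8:00 = 6:26 AM on Sep 8.

6:26 AM on Sep 8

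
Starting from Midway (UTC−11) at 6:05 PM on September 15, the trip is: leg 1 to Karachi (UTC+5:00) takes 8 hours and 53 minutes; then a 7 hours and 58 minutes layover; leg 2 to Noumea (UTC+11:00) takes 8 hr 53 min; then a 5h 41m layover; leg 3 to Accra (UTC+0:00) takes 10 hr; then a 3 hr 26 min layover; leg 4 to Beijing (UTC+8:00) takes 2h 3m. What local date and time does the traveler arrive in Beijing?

11:59 AM on September 18

Convert departure to UTC: 6:05 PM + 11:00 = 5:05 AM UTC on Sep 16.
Add 8 hours 53 minutes leg 1 → 1:58 PM UTC.
Add 7 hours 58 minutes layover in Karachi → 9:56 PM UTC.
Add 8 hours and 53 minutes leg 2 → 6:49 AM UTC (Sep 17).
Add 5 hours 41 minutes layover in Noumea → 12:30 PM UTC.
Add 10 hours leg 3 → 10:30 PM UTC.
Add 3 hours 26 minutes layover in Accra → 1:56 AM UTC (Sep 18).
Add 2 hours 3 minutes leg 4 → 3:59 AM UTC.
Beijing is UTC+8:00, so local arrival = 3:59 AM + 8:00 = 11:59 AM on Sep 18.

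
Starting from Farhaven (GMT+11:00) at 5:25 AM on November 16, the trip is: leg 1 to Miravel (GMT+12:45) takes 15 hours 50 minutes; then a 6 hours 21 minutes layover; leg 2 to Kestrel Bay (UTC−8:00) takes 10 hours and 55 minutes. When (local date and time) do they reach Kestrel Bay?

Convert departure to UTC: 5:25 AM − 11:00 = 6:25 PM UTC on Nov 15.
Add 15 hours 50 minutes leg 1 → 10:15 AM UTC (Nov 16).
Add 6 hours and 21 minutes layover in Miravel → 4:36 PM UTC.
Add 10 hours and 55 minutes leg 2 → 3:31 AM UTC (Nov 17).
Kestrel Bay is UTC−8:00, so local arrival = 3:31 AM − 8:00 = 7:31 PM on Nov 16.

7:31 PM on Nov 16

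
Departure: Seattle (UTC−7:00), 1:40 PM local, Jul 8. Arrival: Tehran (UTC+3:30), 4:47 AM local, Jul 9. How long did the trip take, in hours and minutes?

4 hours 37 minutes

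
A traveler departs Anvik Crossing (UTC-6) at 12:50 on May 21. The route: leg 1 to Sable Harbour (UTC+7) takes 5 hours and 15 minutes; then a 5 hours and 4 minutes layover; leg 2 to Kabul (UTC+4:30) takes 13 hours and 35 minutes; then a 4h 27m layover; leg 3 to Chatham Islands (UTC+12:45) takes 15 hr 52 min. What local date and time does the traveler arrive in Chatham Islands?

03:48 on May 24

Convert departure to UTC: 12:50 + 6:00 = 18:50 UTC on May 21.
Add 5 hours and 15 minutes leg 1 → 00:05 UTC (May 22).
Add 5 hours and 4 minutes layover in Sable Harbour → 05:09 UTC.
Add 13 hours and 35 minutes leg 2 → 18:44 UTC.
Add 4 hours 27 minutes layover in Kabul → 23:11 UTC.
Add 15 hours and 52 minutes leg 3 → 15:03 UTC (May 23).
Chatham Islands is UTC+12:45, so local arrival = 15:03 + 12:45 = 03:48 on May 24.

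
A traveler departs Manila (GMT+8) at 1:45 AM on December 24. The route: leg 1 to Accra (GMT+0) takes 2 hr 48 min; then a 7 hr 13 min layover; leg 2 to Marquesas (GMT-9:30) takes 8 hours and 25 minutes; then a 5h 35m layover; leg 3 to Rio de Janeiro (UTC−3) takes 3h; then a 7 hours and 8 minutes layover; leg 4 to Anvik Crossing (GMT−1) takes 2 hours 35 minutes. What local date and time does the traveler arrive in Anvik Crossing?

5:29 AM on December 25

Convert departure to UTC: 1:45 AM − 8:00 = 5:45 PM UTC on Dec 23.
Add 2 hours and 48 minutes leg 1 → 8:33 PM UTC.
Add 7 hours and 13 minutes layover in Accra → 3:46 AM UTC (Dec 24).
Add 8 hours and 25 minutes leg 2 → 12:11 PM UTC.
Add 5 hours 35 minutes layover in Marquesas → 5:46 PM UTC.
Add 3 hours leg 3 → 8:46 PM UTC.
Add 7 hours 8 minutes layover in Rio de Janeiro → 3:54 AM UTC (Dec 25).
Add 2 hours 35 minutes leg 4 → 6:29 AM UTC.
Anvik Crossing is UTC−1:00, so local arrival = 6:29 AM − 1:00 = 5:29 AM on Dec 25.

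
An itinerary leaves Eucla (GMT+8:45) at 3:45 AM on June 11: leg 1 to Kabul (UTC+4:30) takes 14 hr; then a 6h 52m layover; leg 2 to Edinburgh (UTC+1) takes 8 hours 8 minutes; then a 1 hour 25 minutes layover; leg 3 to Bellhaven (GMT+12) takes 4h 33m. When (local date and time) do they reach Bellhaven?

Convert departure to UTC: 3:45 AM − 8:45 = 7:00 PM UTC on Jun 10.
Add 14 hours leg 1 → 9:00 AM UTC (Jun 11).
Add 6 hours and 52 minutes layover in Kabul → 3:52 PM UTC.
Add 8 hours 8 minutes leg 2 → 12:00 AM UTC (Jun 12).
Add 1 hour and 25 minutes layover in Edinburgh → 1:25 AM UTC.
Add 4 hours 33 minutes leg 3 → 5:58 AM UTC.
Bellhaven is UTC+12:00, so local arrival = 5:58 AM + 12:00 = 5:58 PM on Jun 12.

5:58 PM on June 12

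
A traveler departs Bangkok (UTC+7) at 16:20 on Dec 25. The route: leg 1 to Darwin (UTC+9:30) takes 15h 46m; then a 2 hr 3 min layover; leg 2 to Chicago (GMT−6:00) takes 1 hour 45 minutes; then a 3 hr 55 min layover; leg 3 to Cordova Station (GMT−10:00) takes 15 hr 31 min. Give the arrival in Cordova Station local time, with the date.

Convert departure to UTC: 16:20 − 7:00 = 09:20 UTC on Dec 25.
Add 15 hours and 46 minutes leg 1 → 01:06 UTC (Dec 26).
Add 2 hours 3 minutes layover in Darwin → 03:09 UTC.
Add 1 hour and 45 minutes leg 2 → 04:54 UTC.
Add 3 hours and 55 minutes layover in Chicago → 08:49 UTC.
Add 15 hours 31 minutes leg 3 → 00:20 UTC (Dec 27).
Cordova Station is UTC−10:00, so local arrival = 00:20 − 10:00 = 14:20 on Dec 26.

14:20 on Dec 26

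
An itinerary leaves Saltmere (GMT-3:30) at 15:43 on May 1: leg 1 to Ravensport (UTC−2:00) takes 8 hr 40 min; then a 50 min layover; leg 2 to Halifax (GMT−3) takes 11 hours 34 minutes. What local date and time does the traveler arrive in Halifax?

13:17 on May 2

Convert departure to UTC: 15:43 + 3:30 = 19:13 UTC on May 1.
Add 8 hours 40 minutes leg 1 → 03:53 UTC (May 2).
Add 50 minutes layover in Ravensport → 04:43 UTC.
Add 11 hours 34 minutes leg 2 → 16:17 UTC.
Halifax is UTC−3:00, so local arrival = 16:17 − 3:00 = 13:17 on May 2.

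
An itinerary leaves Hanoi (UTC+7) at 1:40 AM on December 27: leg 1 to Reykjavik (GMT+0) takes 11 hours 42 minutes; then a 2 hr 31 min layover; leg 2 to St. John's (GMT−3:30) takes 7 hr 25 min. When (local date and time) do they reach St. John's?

12:48 PM on December 27

Convert departure to UTC: 1:40 AM − 7:00 = 6:40 PM UTC on Dec 26.
Add 11 hours 42 minutes leg 1 → 6:22 AM UTC (Dec 27).
Add 2 hours and 31 minutes layover in Reykjavik → 8:53 AM UTC.
Add 7 hours 25 minutes leg 2 → 4:18 PM UTC.
St. John's is UTC−3:30, so local arrival = 4:18 PM − 3:30 = 12:48 PM on Dec 27.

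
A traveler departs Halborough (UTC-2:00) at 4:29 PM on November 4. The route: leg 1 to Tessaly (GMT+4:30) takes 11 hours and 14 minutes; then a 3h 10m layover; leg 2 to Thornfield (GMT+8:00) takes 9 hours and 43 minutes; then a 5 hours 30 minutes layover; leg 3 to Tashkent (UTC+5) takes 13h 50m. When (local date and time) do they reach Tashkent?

6:56 PM on November 6

Convert departure to UTC: 4:29 PM + 2:00 = 6:29 PM UTC on Nov 4.
Add 11 hours and 14 minutes leg 1 → 5:43 AM UTC (Nov 5).
Add 3 hours 10 minutes layover in Tessaly → 8:53 AM UTC.
Add 9 hours 43 minutes leg 2 → 6:36 PM UTC.
Add 5 hours and 30 minutes layover in Thornfield → 12:06 AM UTC (Nov 6).
Add 13 hours and 50 minutes leg 3 → 1:56 PM UTC.
Tashkent is UTC+5:00, so local arrival = 1:56 PM + 5:00 = 6:56 PM on Nov 6.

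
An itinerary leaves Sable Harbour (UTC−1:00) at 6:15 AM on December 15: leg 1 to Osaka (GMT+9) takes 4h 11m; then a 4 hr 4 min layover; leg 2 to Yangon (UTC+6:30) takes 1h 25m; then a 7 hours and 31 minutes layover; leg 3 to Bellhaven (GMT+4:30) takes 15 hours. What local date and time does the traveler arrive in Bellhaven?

7:56 PM on December 16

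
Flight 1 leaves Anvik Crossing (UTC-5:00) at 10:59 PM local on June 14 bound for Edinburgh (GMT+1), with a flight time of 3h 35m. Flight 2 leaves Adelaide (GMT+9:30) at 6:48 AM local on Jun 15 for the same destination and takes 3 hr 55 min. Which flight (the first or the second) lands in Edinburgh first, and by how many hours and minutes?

Flight 1 in UTC: 10:59 PM + 5:00 = 3:59 AM on Jun 15.
+3 hours and 35 minutes → arrive 7:34 AM UTC on Jun 15.
Flight 2 in UTC: 6:48 AM − 9:30 = 9:18 PM on Jun 14.
+3 hours and 55 minutes → arrive 1:13 AM UTC on Jun 15.
Flight 2 lands earlier by 6 hours 21 minutes.

the second, by 6 hours 21 minutes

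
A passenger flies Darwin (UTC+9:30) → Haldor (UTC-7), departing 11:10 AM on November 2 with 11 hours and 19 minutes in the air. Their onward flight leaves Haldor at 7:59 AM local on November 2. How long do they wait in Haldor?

Convert departure to UTC: 11:10 AM − 9:30 = 1:40 AM UTC on Nov 2.
Add 11 hours and 19 minutes flight time → 12:59 PM UTC.
Haldor is UTC−7:00, so local arrival = 12:59 PM − 7:00 = 5:59 AM on Nov 2.
Layover = 7:59 AM − 5:59 AM = 2 hours.

2 hours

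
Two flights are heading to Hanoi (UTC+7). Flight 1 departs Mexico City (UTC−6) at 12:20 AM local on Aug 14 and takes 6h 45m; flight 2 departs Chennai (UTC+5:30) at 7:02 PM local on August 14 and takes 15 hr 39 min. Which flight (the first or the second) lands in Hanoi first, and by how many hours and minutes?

Flight 1 in UTC: 12:20 AM + 6:00 = 6:20 AM on Aug 14.
+6 hours and 45 minutes → arrive 1:05 PM UTC on Aug 14.
Flight 2 in UTC: 7:02 PM − 5:30 = 1:32 PM on Aug 14.
+15 hours and 39 minutes → arrive 5:11 AM UTC on Aug 15.
Flight 1 lands earlier by 16 hours 6 minutes.

the first, by 16 hours 6 minutes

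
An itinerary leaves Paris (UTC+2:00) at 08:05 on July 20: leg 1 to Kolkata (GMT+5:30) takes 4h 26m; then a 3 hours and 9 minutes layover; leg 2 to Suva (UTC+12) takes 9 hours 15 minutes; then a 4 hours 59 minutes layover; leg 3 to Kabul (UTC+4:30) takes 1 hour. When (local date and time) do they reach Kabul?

09:24 on July 21

Convert departure to UTC: 08:05 − 2:00 = 06:05 UTC on Jul 20.
Add 4 hours and 26 minutes leg 1 → 10:31 UTC.
Add 3 hours 9 minutes layover in Kolkata → 13:40 UTC.
Add 9 hours 15 minutes leg 2 → 22:55 UTC.
Add 4 hours and 59 minutes layover in Suva → 03:54 UTC (Jul 21).
Add 1 hour leg 3 → 04:54 UTC.
Kabul is UTC+4:30, so local arrival = 04:54 + 4:30 = 09:24 on Jul 21.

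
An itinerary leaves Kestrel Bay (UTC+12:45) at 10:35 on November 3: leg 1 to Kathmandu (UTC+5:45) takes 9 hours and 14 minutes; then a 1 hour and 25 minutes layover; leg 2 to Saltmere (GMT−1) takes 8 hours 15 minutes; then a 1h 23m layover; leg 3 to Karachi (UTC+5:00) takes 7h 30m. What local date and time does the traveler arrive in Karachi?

06:37 on November 4

Convert departure to UTC: 10:35 − 12:45 = 21:50 UTC on Nov 2.
Add 9 hours and 14 minutes leg 1 → 07:04 UTC (Nov 3).
Add 1 hour and 25 minutes layover in Kathmandu → 08:29 UTC.
Add 8 hours and 15 minutes leg 2 → 16:44 UTC.
Add 1 hour and 23 minutes layover in Saltmere → 18:07 UTC.
Add 7 hours 30 minutes leg 3 → 01:37 UTC (Nov 4).
Karachi is UTC+5:00, so local arrival = 01:37 + 5:00 = 06:37 on Nov 4.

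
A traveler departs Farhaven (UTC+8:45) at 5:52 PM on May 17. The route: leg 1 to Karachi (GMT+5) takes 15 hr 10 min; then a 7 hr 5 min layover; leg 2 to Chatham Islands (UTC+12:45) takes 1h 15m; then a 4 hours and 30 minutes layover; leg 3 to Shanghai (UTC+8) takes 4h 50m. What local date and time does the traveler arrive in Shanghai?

1:57 AM on May 19

Convert departure to UTC: 5:52 PM − 8:45 = 9:07 AM UTC on May 17.
Add 15 hours 10 minutes leg 1 → 12:17 AM UTC (May 18).
Add 7 hours 5 minutes layover in Karachi → 7:22 AM UTC.
Add 1 hour and 15 minutes leg 2 → 8:37 AM UTC.
Add 4 hours 30 minutes layover in Chatham Islands → 1:07 PM UTC.
Add 4 hours 50 minutes leg 3 → 5:57 PM UTC.
Shanghai is UTC+8:00, so local arrival = 5:57 PM + 8:00 = 1:57 AM on May 19.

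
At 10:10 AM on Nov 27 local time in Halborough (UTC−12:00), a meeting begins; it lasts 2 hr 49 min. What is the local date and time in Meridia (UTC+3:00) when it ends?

3:59 AM on November 28

Meridia is 15:00 ahead of Halborough.
After 2 hours and 49 minutes it is 12:59 PM in Halborough.
Shift by the zone difference: 12:59 PM + 15:00 = 3:59 AM on Nov 28 in Meridia.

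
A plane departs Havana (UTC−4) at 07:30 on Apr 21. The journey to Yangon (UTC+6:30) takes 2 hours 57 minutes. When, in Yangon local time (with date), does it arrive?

Convert departure to UTC: 07:30 + 4:00 = 11:30 UTC on Apr 21.
Add 2 hours 57 minutes travel time → 14:27 UTC.
Yangon is UTC+6:30, so local arrival = 14:27 + 6:30 = 20:57 on Apr 21.

20:57 on Apr 21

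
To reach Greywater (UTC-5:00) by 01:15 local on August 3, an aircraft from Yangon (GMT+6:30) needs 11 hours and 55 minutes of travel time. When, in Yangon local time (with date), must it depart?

00:50 on Aug 3

Target arrival in UTC: 01:15 + 5:00 = 06:15 on Aug 3.
Subtract 11 hours and 55 minutes → departure 18:20 UTC on Aug 2.
Yangon is UTC+6:30: 18:20 + 6:30 = 00:50 on Aug 3.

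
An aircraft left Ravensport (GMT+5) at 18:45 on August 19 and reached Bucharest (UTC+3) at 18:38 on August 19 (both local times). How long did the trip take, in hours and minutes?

Departure in UTC: 18:45 − 5:00 = 13:45 on Aug 19.
Arrival in UTC: 18:38 − 3:00 = 15:38 on Aug 19.
Elapsed = 15:38 − 13:45 = 1 hour 53 minutes.

1 hour 53 minutes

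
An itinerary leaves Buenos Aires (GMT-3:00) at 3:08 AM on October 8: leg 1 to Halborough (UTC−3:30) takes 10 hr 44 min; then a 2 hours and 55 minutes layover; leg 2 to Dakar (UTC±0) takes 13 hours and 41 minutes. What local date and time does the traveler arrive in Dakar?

9:28 AM on Oct 9

Convert departure to UTC: 3:08 AM + 3:00 = 6:08 AM UTC on Oct 8.
Add 10 hours 44 minutes leg 1 → 4:52 PM UTC.
Add 2 hours and 55 minutes layover in Halborough → 7:47 PM UTC.
Add 13 hours and 41 minutes leg 2 → 9:28 AM UTC (Oct 9).
Dakar is UTC+0, so local arrival is the same: 9:28 AM on Oct 9.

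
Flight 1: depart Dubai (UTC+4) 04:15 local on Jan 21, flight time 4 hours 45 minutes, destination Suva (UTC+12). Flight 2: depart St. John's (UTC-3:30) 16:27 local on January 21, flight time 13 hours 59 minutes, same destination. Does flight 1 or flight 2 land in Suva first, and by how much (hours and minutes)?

Flight 1 in UTC: 04:15 − 4:00 = 00:15 on Jan 21.
+4 hours and 45 minutes → arrive 05:00 UTC on Jan 21.
Flight 2 in UTC: 16:27 + 3:30 = 19:57 on Jan 21.
+13 hours 59 minutes → arrive 09:56 UTC on Jan 22.
Flight 1 lands earlier by 28 hours 56 minutes.

the first, by 28 hours 56 minutes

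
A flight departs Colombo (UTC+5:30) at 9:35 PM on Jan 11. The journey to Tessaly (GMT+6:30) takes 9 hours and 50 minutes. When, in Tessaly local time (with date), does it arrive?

8:25 AM on January 12

Convert departure to UTC: 9:35 PM − 5:30 = 4:05 PM UTC on Jan 11.
Add 9 hours and 50 minutes travel time → 1:55 AM UTC (Jan 12).
Tessaly is UTC+6:30, so local arrival = 1:55 AM + 6:30 = 8:25 AM on Jan 12.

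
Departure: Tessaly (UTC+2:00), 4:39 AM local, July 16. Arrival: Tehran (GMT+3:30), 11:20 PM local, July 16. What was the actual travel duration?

Departure in UTC: 4:39 AM − 2:00 = 2:39 AM on Jul 16.
Arrival in UTC: 11:20 PM − 3:30 = 7:50 PM on Jul 16.
Elapsed = 7:50 PM − 2:39 AM = 17 hours 11 minutes.

17 hours 11 minutes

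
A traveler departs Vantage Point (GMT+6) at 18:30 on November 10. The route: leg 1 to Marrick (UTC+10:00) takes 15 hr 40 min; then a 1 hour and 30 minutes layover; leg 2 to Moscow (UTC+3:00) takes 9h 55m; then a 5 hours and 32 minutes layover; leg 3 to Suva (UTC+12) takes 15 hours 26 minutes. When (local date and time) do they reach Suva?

00:33 on Nov 13

Convert departure to UTC: 18:30 − 6:00 = 12:30 UTC on Nov 10.
Add 15 hours 40 minutes leg 1 → 04:10 UTC (Nov 11).
Add 1 hour and 30 minutes layover in Marrick → 05:40 UTC.
Add 9 hours and 55 minutes leg 2 → 15:35 UTC.
Add 5 hours and 32 minutes layover in Moscow → 21:07 UTC.
Add 15 hours and 26 minutes leg 3 → 12:33 UTC (Nov 12).
Suva is UTC+12:00, so local arrival = 12:33 + 12:00 = 00:33 on Nov 13.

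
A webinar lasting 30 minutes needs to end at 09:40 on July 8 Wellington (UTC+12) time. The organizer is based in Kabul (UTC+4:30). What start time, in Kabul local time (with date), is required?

Target end time in UTC: 09:40 − 12:00 = 21:40 on Jul 7.
Subtract 30 minutes → start 21:10 UTC on Jul 7.
Kabul is UTC+4:30: 21:10 + 4:30 = 01:40 on Jul 8.

01:40 on July 8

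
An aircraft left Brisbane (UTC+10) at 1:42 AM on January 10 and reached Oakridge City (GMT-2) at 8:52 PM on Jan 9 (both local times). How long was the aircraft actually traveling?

Departure in UTC: 1:42 AM − 10:00 = 3:42 PM on Jan 9.
Arrival in UTC: 8:52 PM + 2:00 = 10:52 PM on Jan 9.
Elapsed = 10:52 PM − 3:42 PM = 7 hours 10 minutes.

7 hours 10 minutes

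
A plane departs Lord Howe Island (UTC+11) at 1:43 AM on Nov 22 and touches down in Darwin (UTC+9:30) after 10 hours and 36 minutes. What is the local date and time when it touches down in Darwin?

10:49 AM on Nov 22

Convert departure to UTC: 1:43 AM − 11:00 = 2:43 PM UTC on Nov 21.
Add 10 hours 36 minutes travel time → 1:19 AM UTC (Nov 22).
Darwin is UTC+9:30, so local arrival = 1:19 AM + 9:30 = 10:49 AM on Nov 22.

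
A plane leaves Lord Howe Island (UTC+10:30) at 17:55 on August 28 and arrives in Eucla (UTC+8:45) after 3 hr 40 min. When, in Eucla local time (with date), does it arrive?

19:50 on August 28

Convert departure to UTC: 17:55 − 10:30 = 07:25 UTC on Aug 28.
Add 3 hours and 40 minutes travel time → 11:05 UTC.
Eucla is UTC+8:45, so local arrival = 11:05 + 8:45 = 19:50 on Aug 28.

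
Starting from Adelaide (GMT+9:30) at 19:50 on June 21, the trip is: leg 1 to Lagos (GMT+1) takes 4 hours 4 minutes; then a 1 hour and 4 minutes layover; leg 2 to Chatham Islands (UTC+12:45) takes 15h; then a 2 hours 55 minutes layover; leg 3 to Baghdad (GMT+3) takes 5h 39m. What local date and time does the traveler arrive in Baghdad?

Convert departure to UTC: 19:50 − 9:30 = 10:20 UTC on Jun 21.
Add 4 hours 4 minutes leg 1 → 14:24 UTC.
Add 1 hour 4 minutes layover in Lagos → 15:28 UTC.
Add 15 hours leg 2 → 06:28 UTC (Jun 22).
Add 2 hours and 55 minutes layover in Chatham Islands → 09:23 UTC.
Add 5 hours and 39 minutes leg 3 → 15:02 UTC.
Baghdad is UTC+3:00, so local arrival = 15:02 + 3:00 = 18:02 on Jun 22.

18:02 on June 22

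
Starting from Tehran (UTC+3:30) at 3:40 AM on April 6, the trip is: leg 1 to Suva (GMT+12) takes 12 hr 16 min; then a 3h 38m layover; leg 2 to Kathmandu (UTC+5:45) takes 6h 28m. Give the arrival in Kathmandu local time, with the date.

Convert departure to UTC: 3:40 AM − 3:30 = 12:10 AM UTC on Apr 6.
Add 12 hours 16 minutes leg 1 → 12:26 PM UTC.
Add 3 hours 38 minutes layover in Suva → 4:04 PM UTC.
Add 6 hours 28 minutes leg 2 → 10:32 PM UTC.
Kathmandu is UTC+5:45, so local arrival = 10:32 PM + 5:45 = 4:17 AM on Apr 7.

4:17 AM on Apr 7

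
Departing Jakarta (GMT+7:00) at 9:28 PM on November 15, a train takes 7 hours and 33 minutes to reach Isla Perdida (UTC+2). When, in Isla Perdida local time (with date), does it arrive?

12:01 AM on November 16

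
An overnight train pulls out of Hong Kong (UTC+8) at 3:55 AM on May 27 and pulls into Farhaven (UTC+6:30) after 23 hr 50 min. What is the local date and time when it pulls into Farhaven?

Farhaven is 1:30 behind Hong Kong.
After 23 hours 50 minutes it is 3:45 AM (May 28) in Hong Kong.
Shift by the zone difference: 3:45 AM − 1:30 = 2:15 AM on May 28 in Farhaven.

2:15 AM on May 28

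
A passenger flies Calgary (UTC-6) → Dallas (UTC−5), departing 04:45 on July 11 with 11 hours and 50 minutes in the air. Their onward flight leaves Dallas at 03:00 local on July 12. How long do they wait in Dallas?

9 hours 25 minutes

Convert departure to UTC: 04:45 + 6:00 = 10:45 UTC on Jul 11.
Add 11 hours 50 minutes flight time → 22:35 UTC.
Dallas is UTC−5:00, so local arrival = 22:35 − 5:00 = 17:35 on Jul 11.
Layover = 03:00 − 17:35 (+1 day) = 9 hours 25 minutes.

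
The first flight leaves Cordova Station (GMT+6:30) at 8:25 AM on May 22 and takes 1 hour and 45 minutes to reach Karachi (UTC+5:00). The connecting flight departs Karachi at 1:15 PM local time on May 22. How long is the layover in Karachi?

Convert departure to UTC: 8:25 AM − 6:30 = 1:55 AM UTC on May 22.
Add 1 hour 45 minutes flight time → 3:40 AM UTC.
Karachi is UTC+5:00, so local arrival = 3:40 AM + 5:00 = 8:40 AM on May 22.
Layover = 1:15 PM − 8:40 AM = 4 hours 35 minutes.

4 hours 35 minutes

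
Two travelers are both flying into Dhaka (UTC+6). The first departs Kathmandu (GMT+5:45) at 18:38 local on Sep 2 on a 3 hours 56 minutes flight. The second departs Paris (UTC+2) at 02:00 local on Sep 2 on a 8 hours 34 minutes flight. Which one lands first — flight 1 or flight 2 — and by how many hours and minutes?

the second, by 8 hours 15 minutes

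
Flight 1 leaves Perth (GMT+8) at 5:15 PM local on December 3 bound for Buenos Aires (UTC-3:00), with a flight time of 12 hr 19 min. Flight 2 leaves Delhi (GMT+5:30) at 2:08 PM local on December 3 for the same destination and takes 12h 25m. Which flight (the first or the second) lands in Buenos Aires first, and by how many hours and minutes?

the second, by 31 minutes

Flight 1 in UTC: 5:15 PM − 8:00 = 9:15 AM on Dec 3.
+12 hours 19 minutes → arrive 9:34 PM UTC on Dec 3.
Flight 2 in UTC: 2:08 PM − 5:30 = 8:38 AM on Dec 3.
+12 hours 25 minutes → arrive 9:03 PM UTC on Dec 3.
Flight 2 lands earlier by 31 minutes.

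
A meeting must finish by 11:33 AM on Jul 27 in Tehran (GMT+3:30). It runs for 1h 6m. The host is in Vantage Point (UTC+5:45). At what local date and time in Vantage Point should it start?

12:42 PM on July 27

Target end time in UTC: 11:33 AM − 3:30 = 8:03 AM on Jul 27.
Subtract 1 hour 6 minutes → start 6:57 AM UTC on Jul 27.
Vantage Point is UTC+5:45: 6:57 AM + 5:45 = 12:42 PM on Jul 27.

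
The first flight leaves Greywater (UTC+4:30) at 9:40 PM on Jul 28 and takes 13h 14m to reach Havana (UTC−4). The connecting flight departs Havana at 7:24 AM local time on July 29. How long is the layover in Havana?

Convert departure to UTC: 9:40 PM − 4:30 = 5:10 PM UTC on Jul 28.
Add 13 hours and 14 minutes flight time → 6:24 AM UTC (Jul 29).
Havana is UTC−4:00, so local arrival = 6:24 AM − 4:00 = 2:24 AM on Jul 29.
Layover = 7:24 AM − 2:24 AM = 5 hours.

5 hours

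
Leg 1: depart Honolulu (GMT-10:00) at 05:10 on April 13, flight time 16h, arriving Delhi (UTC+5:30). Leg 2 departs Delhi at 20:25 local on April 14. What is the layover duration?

Convert departure to UTC: 05:10 + 10:00 = 15:10 UTC on Apr 13.
Add 16 hours flight time → 07:10 UTC (Apr 14).
Delhi is UTC+5:30, so local arrival = 07:10 + 5:30 = 12:40 on Apr 14.
Layover = 20:25 − 12:40 = 7 hours 45 minutes.

7 hours 45 minutes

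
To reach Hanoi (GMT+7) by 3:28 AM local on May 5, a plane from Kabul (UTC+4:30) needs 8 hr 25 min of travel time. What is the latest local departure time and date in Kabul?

Target arrival in UTC: 3:28 AM − 7:00 = 8:28 PM on May 4.
Subtract 8 hours 25 minutes → departure 12:03 PM UTC on May 4.
Kabul is UTC+4:30: 12:03 PM + 4:30 = 4:33 PM on May 4.

4:33 PM on May 4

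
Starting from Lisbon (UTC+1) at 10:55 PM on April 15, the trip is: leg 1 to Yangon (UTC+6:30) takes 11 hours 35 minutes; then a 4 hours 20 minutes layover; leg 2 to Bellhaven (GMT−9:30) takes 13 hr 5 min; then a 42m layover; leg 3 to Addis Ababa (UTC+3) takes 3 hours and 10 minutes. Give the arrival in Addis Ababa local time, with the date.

9:47 AM on Apr 17

Convert departure to UTC: 10:55 PM − 1:00 = 9:55 PM UTC on Apr 15.
Add 11 hours 35 minutes leg 1 → 9:30 AM UTC (Apr 16).
Add 4 hours 20 minutes layover in Yangon → 1:50 PM UTC.
Add 13 hours and 5 minutes leg 2 → 2:55 AM UTC (Apr 17).
Add 42 minutes layover in Bellhaven → 3:37 AM UTC.
Add 3 hours 10 minutes leg 3 → 6:47 AM UTC.
Addis Ababa is UTC+3:00, so local arrival = 6:47 AM + 3:00 = 9:47 AM on Apr 17.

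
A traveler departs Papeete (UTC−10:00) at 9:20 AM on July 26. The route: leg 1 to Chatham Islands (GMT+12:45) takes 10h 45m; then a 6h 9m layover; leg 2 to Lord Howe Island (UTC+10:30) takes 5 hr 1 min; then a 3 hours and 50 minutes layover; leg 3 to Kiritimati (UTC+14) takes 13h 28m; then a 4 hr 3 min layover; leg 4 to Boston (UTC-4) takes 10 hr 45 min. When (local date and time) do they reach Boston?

9:21 PM on Jul 28

Convert departure to UTC: 9:20 AM + 10:00 = 7:20 PM UTC on Jul 26.
Add 10 hours and 45 minutes leg 1 → 6:05 AM UTC (Jul 27).
Add 6 hours and 9 minutes layover in Chatham Islands → 12:14 PM UTC.
Add 5 hours 1 minute leg 2 → 5:15 PM UTC.
Add 3 hours 50 minutes layover in Lord Howe Island → 9:05 PM UTC.
Add 13 hours and 28 minutes leg 3 → 10:33 AM UTC (Jul 28).
Add 4 hours 3 minutes layover in Kiritimati → 2:36 PM UTC.
Add 10 hours 45 minutes leg 4 → 1:21 AM UTC (Jul 29).
Boston is UTC−4:00, so local arrival = 1:21 AM − 4:00 = 9:21 PM on Jul 28.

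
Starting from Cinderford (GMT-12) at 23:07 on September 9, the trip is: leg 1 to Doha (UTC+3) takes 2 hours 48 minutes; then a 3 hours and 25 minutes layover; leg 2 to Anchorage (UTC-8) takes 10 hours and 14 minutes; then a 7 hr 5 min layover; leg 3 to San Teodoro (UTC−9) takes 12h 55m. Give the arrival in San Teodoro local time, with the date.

14:34 on September 11

Convert departure to UTC: 23:07 + 12:00 = 11:07 UTC on Sep 10.
Add 2 hours and 48 minutes leg 1 → 13:55 UTC.
Add 3 hours 25 minutes layover in Doha → 17:20 UTC.
Add 10 hours 14 minutes leg 2 → 03:34 UTC (Sep 11).
Add 7 hours 5 minutes layover in Anchorage → 10:39 UTC.
Add 12 hours 55 minutes leg 3 → 23:34 UTC.
San Teodoro is UTC−9:00, so local arrival = 23:34 − 9:00 = 14:34 on Sep 11.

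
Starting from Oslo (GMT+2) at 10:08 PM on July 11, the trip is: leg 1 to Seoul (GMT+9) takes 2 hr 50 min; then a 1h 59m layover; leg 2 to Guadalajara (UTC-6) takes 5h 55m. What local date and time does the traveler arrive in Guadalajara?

Convert departure to UTC: 10:08 PM − 2:00 = 8:08 PM UTC on Jul 11.
Add 2 hours and 50 minutes leg 1 → 10:58 PM UTC.
Add 1 hour 59 minutes layover in Seoul → 12:57 AM UTC (Jul 12).
Add 5 hours and 55 minutes leg 2 → 6:52 AM UTC.
Guadalajara is UTC−6:00, so local arrival = 6:52 AM − 6:00 = 12:52 AM on Jul 12.

12:52 AM on July 12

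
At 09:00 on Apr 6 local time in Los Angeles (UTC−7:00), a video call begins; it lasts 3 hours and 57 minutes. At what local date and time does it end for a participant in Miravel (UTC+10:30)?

Convert start to UTC: 09:00 + 7:00 = 16:00 UTC on Apr 6.
Add 3 hours 57 minutes duration → 19:57 UTC.
Miravel is UTC+10:30, so local end time = 19:57 + 10:30 = 06:27 on Apr 7.

06:27 on April 7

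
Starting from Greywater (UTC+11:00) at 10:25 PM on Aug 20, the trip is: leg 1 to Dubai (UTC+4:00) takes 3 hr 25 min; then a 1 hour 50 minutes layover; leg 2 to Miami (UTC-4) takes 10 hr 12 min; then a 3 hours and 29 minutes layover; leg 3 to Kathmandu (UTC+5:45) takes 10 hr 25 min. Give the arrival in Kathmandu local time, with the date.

Convert departure to UTC: 10:25 PM − 11:00 = 11:25 AM UTC on Aug 20.
Add 3 hours and 25 minutes leg 1 → 2:50 PM UTC.
Add 1 hour and 50 minutes layover in Dubai → 4:40 PM UTC.
Add 10 hours 12 minutes leg 2 → 2:52 AM UTC (Aug 21).
Add 3 hours and 29 minutes layover in Miami → 6:21 AM UTC.
Add 10 hours and 25 minutes leg 3 → 4:46 PM UTC.
Kathmandu is UTC+5:45, so local arrival = 4:46 PM + 5:45 = 10:31 PM on Aug 21.

10:31 PM on August 21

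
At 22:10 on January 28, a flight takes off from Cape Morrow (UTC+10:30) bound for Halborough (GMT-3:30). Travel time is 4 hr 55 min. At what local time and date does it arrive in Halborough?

13:05 on Jan 28

Halborough is 14:00 behind Cape Morrow.
After 4 hours and 55 minutes it is 03:05 (Jan 29) in Cape Morrow.
Shift by the zone difference: 03:05 − 14:00 = 13:05 on Jan 28 in Halborough.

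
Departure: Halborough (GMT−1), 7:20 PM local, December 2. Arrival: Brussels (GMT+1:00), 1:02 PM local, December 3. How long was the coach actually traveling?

15 hours 42 minutes

Departure in UTC: 7:20 PM + 1:00 = 8:20 PM on Dec 2.
Arrival in UTC: 1:02 PM − 1:00 = 12:02 PM on Dec 3.
Elapsed = 12:02 PM − 8:20 PM (+1 day) = 15 hours 42 minutes.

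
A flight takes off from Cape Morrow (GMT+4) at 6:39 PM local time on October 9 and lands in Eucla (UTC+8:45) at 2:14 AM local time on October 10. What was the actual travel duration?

2 hours 50 minutes

Departure in UTC: 6:39 PM − 4:00 = 2:39 PM on Oct 9.
Arrival in UTC: 2:14 AM − 8:45 = 5:29 PM on Oct 9.
Elapsed = 5:29 PM − 2:39 PM = 2 hours 50 minutes.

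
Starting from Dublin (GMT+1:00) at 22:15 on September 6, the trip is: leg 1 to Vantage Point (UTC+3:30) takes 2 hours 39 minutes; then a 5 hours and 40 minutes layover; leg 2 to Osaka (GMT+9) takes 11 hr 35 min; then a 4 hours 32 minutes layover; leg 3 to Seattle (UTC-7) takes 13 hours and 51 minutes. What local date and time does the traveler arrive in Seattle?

04:32 on September 8

Convert departure to UTC: 22:15 − 1:00 = 21:15 UTC on Sep 6.
Add 2 hours and 39 minutes leg 1 → 23:54 UTC.
Add 5 hours and 40 minutes layover in Vantage Point → 05:34 UTC (Sep 7).
Add 11 hours and 35 minutes leg 2 → 17:09 UTC.
Add 4 hours 32 minutes layover in Osaka → 21:41 UTC.
Add 13 hours 51 minutes leg 3 → 11:32 UTC (Sep 8).
Seattle is UTC−7:00, so local arrival = 11:32 − 7:00 = 04:32 on Sep 8.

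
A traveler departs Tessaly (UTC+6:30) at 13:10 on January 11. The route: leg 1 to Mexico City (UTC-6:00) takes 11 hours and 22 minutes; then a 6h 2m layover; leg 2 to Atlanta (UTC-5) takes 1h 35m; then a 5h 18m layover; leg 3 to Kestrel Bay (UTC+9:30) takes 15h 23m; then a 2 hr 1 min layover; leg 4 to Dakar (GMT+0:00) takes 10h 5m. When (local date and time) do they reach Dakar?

10:26 on January 13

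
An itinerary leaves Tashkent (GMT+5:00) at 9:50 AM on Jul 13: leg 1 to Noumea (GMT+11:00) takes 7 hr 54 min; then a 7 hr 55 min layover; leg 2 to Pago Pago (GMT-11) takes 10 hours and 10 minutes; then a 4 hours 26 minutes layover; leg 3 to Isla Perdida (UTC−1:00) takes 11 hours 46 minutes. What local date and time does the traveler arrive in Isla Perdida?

Convert departure to UTC: 9:50 AM − 5:00 = 4:50 AM UTC on Jul 13.
Add 7 hours 54 minutes leg 1 → 12:44 PM UTC.
Add 7 hours 55 minutes layover in Noumea → 8:39 PM UTC.
Add 10 hours and 10 minutes leg 2 → 6:49 AM UTC (Jul 14).
Add 4 hours 26 minutes layover in Pago Pago → 11:15 AM UTC.
Add 11 hours 46 minutes leg 3 → 11:01 PM UTC.
Isla Perdida is UTC−1:00, so local arrival = 11:01 PM − 1:00 = 10:01 PM on Jul 14.

10:01 PM on July 14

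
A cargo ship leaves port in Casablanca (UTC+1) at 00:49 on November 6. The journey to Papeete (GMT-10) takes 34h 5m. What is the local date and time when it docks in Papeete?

23:54 on Nov 6

Convert departure to UTC: 00:49 − 1:00 = 23:49 UTC on Nov 5.
Add 34 hours 5 minutes travel time → 09:54 UTC (Nov 7).
Papeete is UTC−10:00, so local arrival = 09:54 − 10:00 = 23:54 on Nov 6.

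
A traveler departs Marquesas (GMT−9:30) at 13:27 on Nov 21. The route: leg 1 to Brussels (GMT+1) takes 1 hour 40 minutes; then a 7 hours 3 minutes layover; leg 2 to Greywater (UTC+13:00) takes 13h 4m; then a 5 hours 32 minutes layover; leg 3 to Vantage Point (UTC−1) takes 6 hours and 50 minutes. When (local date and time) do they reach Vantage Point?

08:06 on November 23

Convert departure to UTC: 13:27 + 9:30 = 22:57 UTC on Nov 21.
Add 1 hour 40 minutes leg 1 → 00:37 UTC (Nov 22).
Add 7 hours 3 minutes layover in Brussels → 07:40 UTC.
Add 13 hours and 4 minutes leg 2 → 20:44 UTC.
Add 5 hours 32 minutes layover in Greywater → 02:16 UTC (Nov 23).
Add 6 hours 50 minutes leg 3 → 09:06 UTC.
Vantage Point is UTC−1:00, so local arrival = 09:06 − 1:00 = 08:06 on Nov 23.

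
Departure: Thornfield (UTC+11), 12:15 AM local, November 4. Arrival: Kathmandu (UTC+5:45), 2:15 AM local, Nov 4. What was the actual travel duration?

7 hours 15 minutes

Kathmandu is 5:15 behind Thornfield.
Clock-face elapsed time (ignoring zones) is 2 hours.
Actual elapsed = 2 hours + 5:15 = 7 hours 15 minutes.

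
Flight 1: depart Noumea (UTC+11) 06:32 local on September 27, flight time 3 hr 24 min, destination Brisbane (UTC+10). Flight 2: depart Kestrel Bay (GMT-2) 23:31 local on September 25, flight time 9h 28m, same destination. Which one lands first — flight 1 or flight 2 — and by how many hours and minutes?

the second, by 11 hours 57 minutes

Flight 1 in UTC: 06:32 − 11:00 = 19:32 on Sep 26.
+3 hours 24 minutes → arrive 22:56 UTC on Sep 26.
Flight 2 in UTC: 23:31 + 2:00 = 01:31 on Sep 26.
+9 hours and 28 minutes → arrive 10:59 UTC on Sep 26.
Flight 2 lands earlier by 11 hours 57 minutes.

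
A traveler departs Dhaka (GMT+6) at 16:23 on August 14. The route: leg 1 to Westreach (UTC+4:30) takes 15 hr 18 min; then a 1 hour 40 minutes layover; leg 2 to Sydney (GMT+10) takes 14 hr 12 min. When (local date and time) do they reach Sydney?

Convert departure to UTC: 16:23 − 6:00 = 10:23 UTC on Aug 14.
Add 15 hours 18 minutes leg 1 → 01:41 UTC (Aug 15).
Add 1 hour and 40 minutes layover in Westreach → 03:21 UTC.
Add 14 hours 12 minutes leg 2 → 17:33 UTC.
Sydney is UTC+10:00, so local arrival = 17:33 + 10:00 = 03:33 on Aug 16.

03:33 on August 16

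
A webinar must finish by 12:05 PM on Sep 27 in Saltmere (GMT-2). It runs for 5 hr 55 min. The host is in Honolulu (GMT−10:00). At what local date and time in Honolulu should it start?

Target end time in UTC: 12:05 PM + 2:00 = 2:05 PM on Sep 27.
Subtract 5 hours and 55 minutes → start 8:10 AM UTC on Sep 27.
Honolulu is UTC−10:00: 8:10 AM − 10:00 = 10:10 PM on Sep 26.

10:10 PM on September 26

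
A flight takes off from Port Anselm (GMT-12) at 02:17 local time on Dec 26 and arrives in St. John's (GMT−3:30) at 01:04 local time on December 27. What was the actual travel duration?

14 hours 17 minutes

Departure in UTC: 02:17 + 12:00 = 14:17 on Dec 26.
Arrival in UTC: 01:04 + 3:30 = 04:34 on Dec 27.
Elapsed = 04:34 − 14:17 (+1 day) = 14 hours 17 minutes.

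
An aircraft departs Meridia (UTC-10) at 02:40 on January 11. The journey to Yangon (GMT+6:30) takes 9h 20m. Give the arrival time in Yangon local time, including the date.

04:30 on Jan 12

Convert departure to UTC: 02:40 + 10:00 = 12:40 UTC on Jan 11.
Add 9 hours and 20 minutes travel time → 22:00 UTC.
Yangon is UTC+6:30, so local arrival = 22:00 + 6:30 = 04:30 on Jan 12.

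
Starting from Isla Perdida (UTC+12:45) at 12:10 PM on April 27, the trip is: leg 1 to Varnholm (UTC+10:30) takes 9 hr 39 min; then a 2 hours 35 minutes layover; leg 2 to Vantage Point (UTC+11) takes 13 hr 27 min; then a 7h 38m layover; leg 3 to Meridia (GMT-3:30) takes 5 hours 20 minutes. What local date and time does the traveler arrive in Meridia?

10:34 AM on April 28

Convert departure to UTC: 12:10 PM − 12:45 = 11:25 PM UTC on Apr 26.
Add 9 hours and 39 minutes leg 1 → 9:04 AM UTC (Apr 27).
Add 2 hours 35 minutes layover in Varnholm → 11:39 AM UTC.
Add 13 hours 27 minutes leg 2 → 1:06 AM UTC (Apr 28).
Add 7 hours and 38 minutes layover in Vantage Point → 8:44 AM UTC.
Add 5 hours and 20 minutes leg 3 → 2:04 PM UTC.
Meridia is UTC−3:30, so local arrival = 2:04 PM − 3:30 = 10:34 AM on Apr 28.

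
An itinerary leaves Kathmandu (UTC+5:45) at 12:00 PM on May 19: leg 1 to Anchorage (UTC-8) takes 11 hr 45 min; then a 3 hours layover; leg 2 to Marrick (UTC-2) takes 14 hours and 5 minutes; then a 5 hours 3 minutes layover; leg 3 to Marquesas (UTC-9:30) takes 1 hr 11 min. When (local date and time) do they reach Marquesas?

Convert departure to UTC: 12:00 PM − 5:45 = 6:15 AM UTC on May 19.
Add 11 hours and 45 minutes leg 1 → 6:00 PM UTC.
Add 3 hours layover in Anchorage → 9:00 PM UTC.
Add 14 hours and 5 minutes leg 2 → 11:05 AM UTC (May 20).
Add 5 hours 3 minutes layover in Marrick → 4:08 PM UTC.
Add 1 hour 11 minutes leg 3 → 5:19 PM UTC.
Marquesas is UTC−9:30, so local arrival = 5:19 PM − 9:30 = 7:49 AM on May 20.

7:49 AM on May 20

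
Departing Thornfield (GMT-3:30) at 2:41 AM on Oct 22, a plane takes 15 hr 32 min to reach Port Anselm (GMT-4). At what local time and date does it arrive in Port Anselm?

Convert departure to UTC: 2:41 AM + 3:30 = 6:11 AM UTC on Oct 22.
Add 15 hours and 32 minutes travel time → 9:43 PM UTC.
Port Anselm is UTC−4:00, so local arrival = 9:43 PM − 4:00 = 5:43 PM on Oct 22.

5:43 PM on Oct 22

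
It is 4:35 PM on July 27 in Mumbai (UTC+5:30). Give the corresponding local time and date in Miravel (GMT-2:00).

9:05 AM on July 27

In UTC: 4:35 PM − 5:30 = 11:05 AM on Jul 27.
Miravel is UTC−2:00: 11:05 AM − 2:00 = 9:05 AM on Jul 27.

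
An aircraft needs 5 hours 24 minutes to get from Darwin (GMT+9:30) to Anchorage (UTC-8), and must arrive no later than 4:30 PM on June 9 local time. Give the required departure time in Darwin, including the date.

Target arrival in UTC: 4:30 PM + 8:00 = 12:30 AM on Jun 10.
Subtract 5 hours and 24 minutes → departure 7:06 PM UTC on Jun 9.
Darwin is UTC+9:30: 7:06 PM + 9:30 = 4:36 AM on Jun 10.

4:36 AM on Jun 10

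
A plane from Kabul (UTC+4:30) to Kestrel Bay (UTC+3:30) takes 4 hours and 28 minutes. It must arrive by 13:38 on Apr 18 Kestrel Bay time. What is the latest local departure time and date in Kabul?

10:10 on April 18

Target arrival in UTC: 13:38 − 3:30 = 10:08 on Apr 18.
Subtract 4 hours 28 minutes → departure 05:40 UTC on Apr 18.
Kabul is UTC+4:30: 05:40 + 4:30 = 10:10 on Apr 18.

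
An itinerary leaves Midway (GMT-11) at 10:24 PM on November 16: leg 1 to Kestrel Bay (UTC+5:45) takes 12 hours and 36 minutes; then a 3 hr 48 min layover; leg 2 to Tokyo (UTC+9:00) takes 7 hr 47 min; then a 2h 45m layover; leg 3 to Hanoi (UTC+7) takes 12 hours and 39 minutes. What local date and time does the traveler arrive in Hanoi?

7:59 AM on November 19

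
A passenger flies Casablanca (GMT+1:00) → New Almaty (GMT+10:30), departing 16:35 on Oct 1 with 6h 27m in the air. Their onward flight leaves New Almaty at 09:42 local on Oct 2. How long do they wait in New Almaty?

1 hour 10 minutes

Convert departure to UTC: 16:35 − 1:00 = 15:35 UTC on Oct 1.
Add 6 hours 27 minutes flight time → 22:02 UTC.
New Almaty is UTC+10:30, so local arrival = 22:02 + 10:30 = 08:32 on Oct 2.
Layover = 09:42 − 08:32 = 1 hour 10 minutes.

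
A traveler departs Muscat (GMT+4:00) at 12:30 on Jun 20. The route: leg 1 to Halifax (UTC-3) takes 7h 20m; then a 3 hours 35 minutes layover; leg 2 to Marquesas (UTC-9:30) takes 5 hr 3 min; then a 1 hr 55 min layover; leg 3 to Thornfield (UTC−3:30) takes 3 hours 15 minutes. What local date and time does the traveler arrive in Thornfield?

02:08 on June 21

Convert departure to UTC: 12:30 − 4:00 = 08:30 UTC on Jun 20.
Add 7 hours 20 minutes leg 1 → 15:50 UTC.
Add 3 hours 35 minutes layover in Halifax → 19:25 UTC.
Add 5 hours and 3 minutes leg 2 → 00:28 UTC (Jun 21).
Add 1 hour 55 minutes layover in Marquesas → 02:23 UTC.
Add 3 hours 15 minutes leg 3 → 05:38 UTC.
Thornfield is UTC−3:30, so local arrival = 05:38 − 3:30 = 02:08 on Jun 21.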